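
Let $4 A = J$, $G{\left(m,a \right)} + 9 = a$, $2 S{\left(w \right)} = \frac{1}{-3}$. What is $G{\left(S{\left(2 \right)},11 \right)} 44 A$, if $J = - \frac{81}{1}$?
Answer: $-1782$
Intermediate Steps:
$S{\left(w \right)} = - \frac{1}{6}$ ($S{\left(w \right)} = \frac{1}{2 \left(-3\right)} = \frac{1}{2} \left(- \frac{1}{3}\right) = - \frac{1}{6}$)
$G{\left(m,a \right)} = -9 + a$
$J = -81$ ($J = \left(-81\right) 1 = -81$)
$A = - \frac{81}{4}$ ($A = \frac{1}{4} \left(-81\right) = - \frac{81}{4} \approx -20.25$)
$G{\left(S{\left(2 \right)},11 \right)} 44 A = \left(-9 + 11\right) 44 \left(- \frac{81}{4}\right) = 2 \cdot 44 \left(- \frac{81}{4}\right) = 88 \left(- \frac{81}{4}\right) = -1782$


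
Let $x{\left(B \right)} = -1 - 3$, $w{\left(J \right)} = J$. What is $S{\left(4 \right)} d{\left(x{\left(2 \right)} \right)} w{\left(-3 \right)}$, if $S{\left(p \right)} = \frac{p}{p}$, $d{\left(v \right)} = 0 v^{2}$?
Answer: $0$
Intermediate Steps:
$x{\left(B \right)} = -4$ ($x{\left(B \right)} = -1 - 3 = -4$)
$d{\left(v \right)} = 0$
$S{\left(p \right)} = 1$
$S{\left(4 \right)} d{\left(x{\left(2 \right)} \right)} w{\left(-3 \right)} = 1 \cdot 0 \left(-3\right) = 0 \left(-3\right) = 0$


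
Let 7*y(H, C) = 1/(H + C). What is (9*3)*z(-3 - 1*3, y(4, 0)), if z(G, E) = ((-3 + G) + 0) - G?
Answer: -81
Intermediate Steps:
y(H, C) = 1/(7*(C + H)) (y(H, C) = 1/(7*(H + C)) = 1/(7*(C + H)))
z(G, E) = -3 (z(G, E) = (-3 + G) - G = -3)
(9*3)*z(-3 - 1*3, y(4, 0)) = (9*3)*(-3) = 27*(-3) = -81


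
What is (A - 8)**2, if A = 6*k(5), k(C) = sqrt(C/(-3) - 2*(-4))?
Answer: 292 - 32*sqrt(57) ≈ 50.405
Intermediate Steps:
k(C) = sqrt(8 - C/3) (k(C) = sqrt(C*(-1/3) + 8) = sqrt(-C/3 + 8) = sqrt(8 - C/3))
A = 2*sqrt(57) (A = 6*(sqrt(72 - 3*5)/3) = 6*(sqrt(72 - 15)/3) = 6*(sqrt(57)/3) = 2*sqrt(57) ≈ 15.100)
(A - 8)**2 = (2*sqrt(57) - 8)**2 = (-8 + 2*sqrt(57))**2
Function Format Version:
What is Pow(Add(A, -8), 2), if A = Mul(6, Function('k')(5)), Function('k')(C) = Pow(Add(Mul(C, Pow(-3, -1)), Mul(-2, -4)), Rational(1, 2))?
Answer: Add(292, Mul(-32, Pow(57, Rational(1, 2)))) ≈ 50.405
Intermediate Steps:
Function('k')(C) = Pow(Add(8, Mul(Rational(-1, 3), C)), Rational(1, 2)) (Function('k')(C) = Pow(Add(Mul(C, Rational(-1, 3)), 8), Rational(1, 2)) = Pow(Add(Mul(Rational(-1, 3), C), 8), Rational(1, 2)) = Pow(Add(8, Mul(Rational(-1, 3), C)), Rational(1, 2)))
A = Mul(2, Pow(57, Rational(1, 2))) (A = Mul(6, Mul(Rational(1, 3), Pow(Add(72, Mul(-3, 5)), Rational(1, 2)))) = Mul(6, Mul(Rational(1, 3), Pow(Add(72, -15), Rational(1, 2)))) = Mul(6, Mul(Rational(1, 3), Pow(57, Rational(1, 2)))) = Mul(2, Pow(57, Rational(1, 2))) ≈ 15.100)
Pow(Add(A, -8), 2) = Pow(Add(Mul(2, Pow(57, Rational(1, 2))), -8), 2) = Pow(Add(-8, Mul(2, Pow(57, Rational(1, 2)))), 2)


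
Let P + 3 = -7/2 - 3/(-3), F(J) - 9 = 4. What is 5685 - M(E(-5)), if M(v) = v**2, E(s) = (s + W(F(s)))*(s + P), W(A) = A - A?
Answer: 11715/4 ≈ 2928.8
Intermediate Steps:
F(J) = 13 (F(J) = 9 + 4 = 13)
W(A) = 0
P = -11/2 (P = -3 + (-7/2 - 3/(-3)) = -3 + (-7*1/2 - 3*(-1/3)) = -3 + (-7/2 + 1) = -3 - 5/2 = -11/2 ≈ -5.5000)
E(s) = s*(-11/2 + s) (E(s) = (s + 0)*(s - 11/2) = s*(-11/2 + s))
5685 - M(E(-5)) = 5685 - ((1/2)*(-5)*(-11 + 2*(-5)))**2 = 5685 - ((1/2)*(-5)*(-11 - 10))**2 = 5685 - ((1/2)*(-5)*(-21))**2 = 5685 - (105/2)**2 = 5685 - 1*11025/4 = 5685 - 11025/4 = 11715/4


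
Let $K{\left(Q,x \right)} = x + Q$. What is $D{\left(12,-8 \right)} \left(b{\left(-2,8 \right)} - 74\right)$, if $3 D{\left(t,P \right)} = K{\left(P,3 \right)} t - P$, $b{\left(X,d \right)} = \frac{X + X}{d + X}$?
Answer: $\frac{11648}{9} \approx 1294.2$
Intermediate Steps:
$K{\left(Q,x \right)} = Q + x$
$b{\left(X,d \right)} = \frac{2 X}{X + d}$
$D{\left(t,P \right)} = - \frac{P}{3} + \frac{t \left(3 + P\right)}{3}$ ($D{\left(t,P \right)} = \frac{\left(P + 3\right) t - P}{3} = \frac{\left(3 + P\right) t - P}{3} = \frac{t \left(3 + P\right) - P}{3} = \frac{- P + t \left(3 + P\right)}{3} = - \frac{P}{3} + \frac{t \left(3 + P\right)}{3}$)
$D{\left(12,-8 \right)} \left(b{\left(-2,8 \right)} - 74\right) = \left(\left(- \frac{1}{3}\right) \left(-8\right) + \frac{1}{3} \cdot 12 \left(3 - 8\right)\right) \left(2 \left(-2\right) \frac{1}{-2 + 8} - 74\right) = \left(\frac{8}{3} + \frac{1}{3} \cdot 12 \left(-5\right)\right) \left(2 \left(-2\right) \frac{1}{6} - 74\right) = \left(\frac{8}{3} - 20\right) \left(2 \left(-2\right) \frac{1}{6} - 74\right) = - \frac{52 \left(- \frac{2}{3} - 74\right)}{3} = \left(- \frac{52}{3}\right) \left(- \frac{224}{3}\right) = \frac{11648}{9}$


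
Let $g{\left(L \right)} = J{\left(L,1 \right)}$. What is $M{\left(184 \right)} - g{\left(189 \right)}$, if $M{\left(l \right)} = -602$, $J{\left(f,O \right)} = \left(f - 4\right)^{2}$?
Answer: $-34827$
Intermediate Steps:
$J{\left(f,O \right)} = \left(-4 + f\right)^{2}$
$g{\left(L \right)} = \left(-4 + L\right)^{2}$
$M{\left(184 \right)} - g{\left(189 \right)} = -602 - \left(-4 + 189\right)^{2} = -602 - 185^{2} = -602 - 34225 = -34827$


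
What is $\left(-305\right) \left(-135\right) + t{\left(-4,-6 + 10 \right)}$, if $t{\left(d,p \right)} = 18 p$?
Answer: $41247$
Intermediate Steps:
$\left(-305\right) \left(-135\right) + t{\left(-4,-6 + 10 \right)} = \left(-305\right) \left(-135\right) + 18 \left(-6 + 10\right) = 41175 + 18 \cdot 4 = 41175 + 72 = 41247$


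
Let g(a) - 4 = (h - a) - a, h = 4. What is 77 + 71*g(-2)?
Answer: 929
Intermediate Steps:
g(a) = 8 - 2*a (g(a) = 4 + ((4 - a) - a) = 4 + (4 - 2*a) = 8 - 2*a)
77 + 71*g(-2) = 77 + 71*(8 - 2*(-2)) = 77 + 71*(8 + 4) = 77 + 71*12 = 77 + 852 = 929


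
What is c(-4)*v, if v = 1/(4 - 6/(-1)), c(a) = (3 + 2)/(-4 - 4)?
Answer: -1/16 ≈ -0.062500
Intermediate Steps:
c(a) = -5/8 (c(a) = 5/(-8) = 5*(-⅛) = -5/8)
v = ⅒ (v = 1/(4 - 6*(-1)) = 1/(4 - 1*(-6)) = 1/(4 + 6) = 1/10 = ⅒ ≈ 0.10000)
c(-4)*v = -5/8*⅒ = -1/16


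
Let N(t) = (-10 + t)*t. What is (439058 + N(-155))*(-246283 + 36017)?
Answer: -97696522378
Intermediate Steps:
N(t) = t*(-10 + t)
(439058 + N(-155))*(-246283 + 36017) = (439058 - 155*(-10 - 155))*(-246283 + 36017) = (439058 - 155*(-165))*(-210266) = (439058 + 25575)*(-210266) = 464633*(-210266) = -97696522378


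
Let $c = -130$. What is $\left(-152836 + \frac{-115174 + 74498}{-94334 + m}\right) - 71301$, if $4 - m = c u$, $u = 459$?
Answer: $- \frac{1942136936}{8665} \approx -2.2414 \cdot 10^{5}$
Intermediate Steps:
$m = 59674$ ($m = 4 - \left(-130\right) 459 = 4 - -59670 = 4 + 59670 = 59674$)
$\left(-152836 + \frac{-115174 + 74498}{-94334 + m}\right) - 71301 = \left(-152836 + \frac{-115174 + 74498}{-94334 + 59674}\right) - 71301 = \left(-152836 - \frac{40676}{-34660}\right) - 71301 = \left(-152836 - - \frac{10169}{8665}\right) - 71301 = \left(-152836 + \frac{10169}{8665}\right) - 71301 = - \frac{1324313771}{8665} - 71301 = - \frac{1942136936}{8665}$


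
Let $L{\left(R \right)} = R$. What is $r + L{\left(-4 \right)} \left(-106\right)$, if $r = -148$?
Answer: $276$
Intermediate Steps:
$r + L{\left(-4 \right)} \left(-106\right) = -148 - -424 = -148 + 424 = 276$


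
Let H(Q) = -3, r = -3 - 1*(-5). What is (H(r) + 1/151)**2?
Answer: 204304/22801 ≈ 8.9603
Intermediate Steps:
r = 2 (r = -3 + 5 = 2)
(H(r) + 1/151)**2 = (-3 + 1/151)**2 = (-452/151)**2 = 204304/22801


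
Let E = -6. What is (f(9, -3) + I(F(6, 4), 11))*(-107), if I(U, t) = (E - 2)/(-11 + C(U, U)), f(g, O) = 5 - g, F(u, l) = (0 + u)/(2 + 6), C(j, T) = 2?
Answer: 2996/9 ≈ 332.89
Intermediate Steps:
F(u, l) = u/8
I(U, t) = 8/9 (I(U, t) = (-6 - 2)/(-11 + 2) = -8/(-9) = -8*(-⅑) = 8/9)
(f(9, -3) + I(F(6, 4), 11))*(-107) = ((5 - 1*9) + 8/9)*(-107) = ((5 - 9) + 8/9)*(-107) = (-4 + 8/9)*(-107) = -28/9*(-107) = 2996/9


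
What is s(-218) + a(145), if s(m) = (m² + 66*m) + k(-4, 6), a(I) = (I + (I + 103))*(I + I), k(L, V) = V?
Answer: 147112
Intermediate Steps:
a(I) = 2*I*(103 + 2*I) (a(I) = (I + (103 + I))*(2*I) = (103 + 2*I)*(2*I) = 2*I*(103 + 2*I))
s(m) = 6 + m² + 66*m (s(m) = (m² + 66*m) + 6 = 6 + m² + 66*m)
s(-218) + a(145) = (6 + (-218)² + 66*(-218)) + 2*145*(103 + 2*145) = (6 + 47524 - 14388) + 2*145*(103 + 290) = 33142 + 2*145*393 = 33142 + 113970 = 147112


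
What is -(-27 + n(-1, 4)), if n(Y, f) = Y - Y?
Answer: 27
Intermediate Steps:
n(Y, f) = 0
-(-27 + n(-1, 4)) = -(-27 + 0) = -1*(-27) = 27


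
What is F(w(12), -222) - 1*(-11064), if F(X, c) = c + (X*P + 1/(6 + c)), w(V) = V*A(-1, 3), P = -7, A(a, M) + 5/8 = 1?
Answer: 2335067/216 ≈ 10811.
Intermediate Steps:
A(a, M) = 3/8 (A(a, M) = -5/8 + 1 = 3/8)
w(V) = 3*V/8 (w(V) = V*(3/8) = 3*V/8)
F(X, c) = c + 1/(6 + c) - 7*X (F(X, c) = c + (X*(-7) + 1/(6 + c)) = c + (-7*X + 1/(6 + c)) = c + (1/(6 + c) - 7*X) = c + 1/(6 + c) - 7*X)
F(w(12), -222) - 1*(-11064) = (1 + (-222)² - 63*12/4 + 6*(-222) - 7*(3/8)*12*(-222))/(6 - 222) - 1*(-11064) = (1 + 49284 - 42*9/2 - 1332 - 7*9/2*(-222))/(-216) + 11064 = -(1 + 49284 - 189 - 1332 + 6993)/216 + 11064 = -1/216*54757 + 11064 = -54757/216 + 11064 = 2335067/216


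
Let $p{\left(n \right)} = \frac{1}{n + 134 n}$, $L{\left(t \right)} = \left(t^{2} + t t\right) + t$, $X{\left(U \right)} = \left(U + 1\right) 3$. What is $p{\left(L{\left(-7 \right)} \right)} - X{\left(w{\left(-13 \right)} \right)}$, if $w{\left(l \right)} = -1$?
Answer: $\frac{1}{12285} \approx 8.14 \cdot 10^{-5}$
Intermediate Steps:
$X{\left(U \right)} = 3 + 3 U$ ($X{\left(U \right)} = \left(1 + U\right) 3 = 3 + 3 U$)
$L{\left(t \right)} = t + 2 t^{2}$ ($L{\left(t \right)} = \left(t^{2} + t^{2}\right) + t = 2 t^{2} + t = t + 2 t^{2}$)
$p{\left(n \right)} = \frac{1}{135 n}$
$p{\left(L{\left(-7 \right)} \right)} - X{\left(w{\left(-13 \right)} \right)} = \frac{1}{135 \left(- 7 \left(1 + 2 \left(-7\right)\right)\right)} - \left(3 + 3 \left(-1\right)\right) = \frac{1}{135 \left(- 7 \left(1 - 14\right)\right)} - \left(3 - 3\right) = \frac{1}{135 \left(\left(-7\right) \left(-13\right)\right)} - 0 = \frac{1}{135 \cdot 91} + 0 = \frac{1}{135} \cdot \frac{1}{91} + 0 = \frac{1}{12285} + 0 = \frac{1}{12285}$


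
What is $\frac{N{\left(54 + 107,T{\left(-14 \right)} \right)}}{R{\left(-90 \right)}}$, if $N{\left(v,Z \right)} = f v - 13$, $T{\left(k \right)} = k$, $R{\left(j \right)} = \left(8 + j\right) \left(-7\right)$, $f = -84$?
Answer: $- \frac{13537}{574} \approx -23.584$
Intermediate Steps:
$R{\left(j \right)} = -56 - 7 j$
$N{\left(v,Z \right)} = -13 - 84 v$ ($N{\left(v,Z \right)} = - 84 v - 13 = -13 - 84 v$)
$\frac{N{\left(54 + 107,T{\left(-14 \right)} \right)}}{R{\left(-90 \right)}} = \frac{-13 - 84 \left(54 + 107\right)}{-56 - -630} = \frac{-13 - 13524}{-56 + 630} = \frac{-13 - 13524}{574} = \left(-13537\right) \frac{1}{574} = - \frac{13537}{574}$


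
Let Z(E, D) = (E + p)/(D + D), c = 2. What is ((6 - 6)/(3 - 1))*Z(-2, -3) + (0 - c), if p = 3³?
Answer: -2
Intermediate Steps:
p = 27
Z(E, D) = (27 + E)/(2*D) (Z(E, D) = (E + 27)/(D + D) = (27 + E)/((2*D)) = (27 + E)*(1/(2*D)) = (27 + E)/(2*D))
((6 - 6)/(3 - 1))*Z(-2, -3) + (0 - c) = ((6 - 6)/(3 - 1))*((½)*(27 - 2)/(-3)) + (0 - 1*2) = (0/2)*((½)*(-⅓)*25) + (0 - 2) = (0*(½))*(-25/6) - 2 = 0*(-25/6) - 2 = 0 - 2 = -2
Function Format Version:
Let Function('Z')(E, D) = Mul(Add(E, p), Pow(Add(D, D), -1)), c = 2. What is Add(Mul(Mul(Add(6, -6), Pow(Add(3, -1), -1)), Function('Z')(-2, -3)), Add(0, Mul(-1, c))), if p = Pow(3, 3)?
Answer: -2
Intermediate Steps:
p = 27
Function('Z')(E, D) = Mul(Rational(1, 2), Pow(D, -1), Add(27, E)) (Function('Z')(E, D) = Mul(Add(E, 27), Pow(Add(D, D), -1)) = Mul(Add(27, E), Pow(Mul(2, D), -1)) = Mul(Add(27, E), Mul(Rational(1, 2), Pow(D, -1))) = Mul(Rational(1, 2), Pow(D, -1), Add(27, E)))
Add(Mul(Mul(Add(6, -6), Pow(Add(3, -1), -1)), Function('Z')(-2, -3)), Add(0, Mul(-1, c))) = Add(Mul(Mul(Add(6, -6), Pow(Add(3, -1), -1)), Mul(Rational(1, 2), Pow(-3, -1), Add(27, -2))), Add(0, Mul(-1, 2))) = Add(Mul(Mul(0, Pow(2, -1)), Mul(Rational(1, 2), Rational(-1, 3), 25)), Add(0, -2)) = Add(Mul(Mul(0, Rational(1, 2)), Rational(-25, 6)), -2) = Add(Mul(0, Rational(-25, 6)), -2) = Add(0, -2) = -2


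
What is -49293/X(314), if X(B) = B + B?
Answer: -49293/628 ≈ -78.492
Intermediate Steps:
X(B) = 2*B
-49293/X(314) = -49293/(2*314) = -49293/628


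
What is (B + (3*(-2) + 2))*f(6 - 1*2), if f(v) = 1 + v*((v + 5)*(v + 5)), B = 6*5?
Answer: 8450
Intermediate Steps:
B = 30
f(v) = 1 + v*(5 + v)**2 (f(v) = 1 + v*((5 + v)*(5 + v)) = 1 + v*(5 + v)**2)
(B + (3*(-2) + 2))*f(6 - 1*2) = (30 + (3*(-2) + 2))*(1 + (6 - 1*2)*(5 + (6 - 1*2))**2) = (30 + (-6 + 2))*(1 + (6 - 2)*(5 + (6 - 2))**2) = (30 - 4)*(1 + 4*(5 + 4)**2) = 26*(1 + 4*9**2) = 26*(1 + 4*81) = 26*(1 + 324) = 26*325 = 8450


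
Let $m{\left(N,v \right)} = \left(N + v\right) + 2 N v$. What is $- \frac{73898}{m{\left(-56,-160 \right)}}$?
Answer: $- \frac{36949}{8852} \approx -4.1741$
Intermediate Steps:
$m{\left(N,v \right)} = N + v + 2 N v$ ($m{\left(N,v \right)} = \left(N + v\right) + 2 N v = N + v + 2 N v$)
$- \frac{73898}{m{\left(-56,-160 \right)}} = - \frac{73898}{-56 - 160 + 2 \left(-56\right) \left(-160\right)} = - \frac{73898}{-56 - 160 + 17920} = - \frac{73898}{17704} = \left(-73898\right) \frac{1}{17704} = - \frac{36949}{8852}$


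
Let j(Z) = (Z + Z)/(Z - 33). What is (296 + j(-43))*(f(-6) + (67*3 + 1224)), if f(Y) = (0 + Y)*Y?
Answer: 16496151/38 ≈ 4.3411e+5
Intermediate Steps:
f(Y) = Y**2 (f(Y) = Y*Y = Y**2)
j(Z) = 2*Z/(-33 + Z) (j(Z) = (2*Z)/(-33 + Z) = 2*Z/(-33 + Z))
(296 + j(-43))*(f(-6) + (67*3 + 1224)) = (296 + 2*(-43)/(-33 - 43))*((-6)**2 + (67*3 + 1224)) = (296 + 2*(-43)/(-76))*(36 + (201 + 1224)) = (296 + 2*(-43)*(-1/76))*(36 + 1425) = (296 + 43/38)*1461 = (11291/38)*1461 = 16496151/38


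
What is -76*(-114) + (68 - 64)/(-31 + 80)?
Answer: 424540/49 ≈ 8664.1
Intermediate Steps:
-76*(-114) + (68 - 64)/(-31 + 80) = 8664 + 4/49 = 424540/49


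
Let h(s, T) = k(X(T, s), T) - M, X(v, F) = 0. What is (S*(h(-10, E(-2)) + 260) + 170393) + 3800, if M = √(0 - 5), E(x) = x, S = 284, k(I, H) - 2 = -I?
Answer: 248601 - 284*I*√5 ≈ 2.486e+5 - 635.04*I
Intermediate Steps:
k(I, H) = 2 - I
M = I*√5 (M = √(-5) = I*√5 ≈ 2.2361*I)
h(s, T) = 2 - I*√5 (h(s, T) = (2 - 1*0) - I*√5 = (2 + 0) - I*√5 = 2 - I*√5)
(S*(h(-10, E(-2)) + 260) + 170393) + 3800 = (284*((2 - I*√5) + 260) + 170393) + 3800 = (284*(262 - I*√5) + 170393) + 3800 = ((74408 - 284*I*√5) + 170393) + 3800 = (244801 - 284*I*√5) + 3800 = 248601 - 284*I*√5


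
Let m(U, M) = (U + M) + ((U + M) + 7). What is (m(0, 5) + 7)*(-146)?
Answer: -3504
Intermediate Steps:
m(U, M) = 7 + 2*M + 2*U (m(U, M) = (M + U) + ((M + U) + 7) = (M + U) + (7 + M + U) = 7 + 2*M + 2*U)
(m(0, 5) + 7)*(-146) = ((7 + 2*5 + 2*0) + 7)*(-146) = ((7 + 10 + 0) + 7)*(-146) = (17 + 7)*(-146) = 24*(-146) = -3504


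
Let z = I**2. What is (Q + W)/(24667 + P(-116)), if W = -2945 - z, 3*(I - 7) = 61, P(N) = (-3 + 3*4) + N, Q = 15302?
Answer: 104489/221040 ≈ 0.47272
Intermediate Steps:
P(N) = 9 + N (P(N) = (-3 + 12) + N = 9 + N)
I = 82/3 (I = 7 + (1/3)*61 = 7 + 61/3 = 82/3 ≈ 27.333)
z = 6724/9 (z = (82/3)**2 = 6724/9 ≈ 747.11)
W = -33229/9 (W = -2945 - 1*6724/9 = -2945 - 6724/9 = -33229/9 ≈ -3692.1)
(Q + W)/(24667 + P(-116)) = (15302 - 33229/9)/(24667 + (9 - 116)) = 104489/(9*(24667 - 107)) = (104489/9)/24560 = (104489/9)*(1/24560) = 104489/221040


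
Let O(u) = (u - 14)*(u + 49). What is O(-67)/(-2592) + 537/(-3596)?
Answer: -10239/14384 ≈ -0.71183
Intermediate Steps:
O(u) = (-14 + u)*(49 + u)
O(-67)/(-2592) + 537/(-3596) = (-686 + (-67)**2 + 35*(-67))/(-2592) + 537/(-3596) = (-686 + 4489 - 2345)*(-1/2592) + 537*(-1/3596) = 1458*(-1/2592) - 537/3596 = -9/16 - 537/3596 = -10239/14384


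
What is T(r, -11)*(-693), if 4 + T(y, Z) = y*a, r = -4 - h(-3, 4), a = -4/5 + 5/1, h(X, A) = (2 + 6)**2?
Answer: 1003464/5 ≈ 2.0069e+5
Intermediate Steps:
h(X, A) = 64 (h(X, A) = 8**2 = 64)
a = 21/5 (a = -4*1/5 + 5*1 = -4/5 + 5 = 21/5 ≈ 4.2000)
r = -68 (r = -4 - 1*64 = -4 - 64 = -68)
T(y, Z) = -4 + 21*y/5 (T(y, Z) = -4 + y*(21/5) = -4 + 21*y/5)
T(r, -11)*(-693) = (-4 + (21/5)*(-68))*(-693) = (-4 - 1428/5)*(-693) = -1448/5*(-693) = 1003464/5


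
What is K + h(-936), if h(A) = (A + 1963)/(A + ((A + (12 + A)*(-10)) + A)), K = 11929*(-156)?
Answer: -11969462141/6432 ≈ -1.8609e+6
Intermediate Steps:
K = -1860924
h(A) = (1963 + A)/(-120 - 7*A) (h(A) = (1963 + A)/(A + ((A + (-120 - 10*A)) + A)) = (1963 + A)/(A + ((-120 - 9*A) + A)) = (1963 + A)/(A + (-120 - 8*A)) = (1963 + A)/(-120 - 7*A))
K + h(-936) = -1860924 + (-1963 - 1*(-936))/(120 + 7*(-936)) = -1860924 + (-1963 + 936)/(120 - 6552) = -1860924 - 1027/(-6432) = -1860924 - 1/6432*(-1027) = -1860924 + 1027/6432 = -11969462141/6432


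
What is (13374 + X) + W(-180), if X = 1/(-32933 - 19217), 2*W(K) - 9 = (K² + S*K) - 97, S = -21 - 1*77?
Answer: 1999952499/52150 ≈ 38350.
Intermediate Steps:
S = -98 (S = -21 - 77 = -98)
W(K) = -44 + K²/2 - 49*K (W(K) = 9/2 + ((K² - 98*K) - 97)/2 = 9/2 + (-97 + K² - 98*K)/2 = 9/2 + (-97/2 + K²/2 - 49*K) = -44 + K²/2 - 49*K)
X = -1/52150 (X = 1/(-52150) = -1/52150 ≈ -1.9175e-5)
(13374 + X) + W(-180) = (13374 - 1/52150) + (-44 + (½)*(-180)² - 49*(-180)) = 697454099/52150 + (-44 + (½)*32400 + 8820) = 697454099/52150 + (-44 + 16200 + 8820) = 697454099/52150 + 24976 = 1999952499/52150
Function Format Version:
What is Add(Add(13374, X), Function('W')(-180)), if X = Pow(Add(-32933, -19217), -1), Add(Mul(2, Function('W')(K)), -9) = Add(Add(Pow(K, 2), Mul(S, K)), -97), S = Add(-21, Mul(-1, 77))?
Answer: Rational(1999952499, 52150) ≈ 38350.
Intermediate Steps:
S = -98 (S = Add(-21, -77) = -98)
Function('W')(K) = Add(-44, Mul(Rational(1, 2), Pow(K, 2)), Mul(-49, K)) (Function('W')(K) = Add(Rational(9, 2), Mul(Rational(1, 2), Add(Add(Pow(K, 2), Mul(-98, K)), -97))) = Add(Rational(9, 2), Mul(Rational(1, 2), Add(-97, Pow(K, 2), Mul(-98, K)))) = Add(Rational(9, 2), Add(Rational(-97, 2), Mul(Rational(1, 2), Pow(K, 2)), Mul(-49, K))) = Add(-44, Mul(Rational(1, 2), Pow(K, 2)), Mul(-49, K)))
X = Rational(-1, 52150) (X = Pow(-52150, -1) = Rational(-1, 52150) ≈ -1.9175e-5)
Add(Add(13374, X), Function('W')(-180)) = Add(Add(13374, Rational(-1, 52150)), Add(-44, Mul(Rational(1, 2), Pow(-180, 2)), Mul(-49, -180))) = Add(Rational(697454099, 52150), Add(-44, Mul(Rational(1, 2), 32400), 8820)) = Add(Rational(697454099, 52150), Add(-44, 16200, 8820)) = Add(Rational(697454099, 52150), 24976) = Rational(1999952499, 52150)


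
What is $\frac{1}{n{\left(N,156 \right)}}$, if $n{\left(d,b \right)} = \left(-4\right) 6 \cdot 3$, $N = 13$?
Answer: $- \frac{1}{72} \approx -0.013889$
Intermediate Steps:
$n{\left(d,b \right)} = -72$ ($n{\left(d,b \right)} = \left(-24\right) 3 = -72$)
$\frac{1}{n{\left(N,156 \right)}} = \frac{1}{-72} = - \frac{1}{72}$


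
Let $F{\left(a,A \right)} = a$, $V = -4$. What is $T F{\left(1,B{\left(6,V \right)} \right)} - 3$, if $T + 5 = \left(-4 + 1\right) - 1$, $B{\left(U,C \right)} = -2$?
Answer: $-12$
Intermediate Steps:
$T = -9$ ($T = -5 + \left(\left(-4 + 1\right) - 1\right) = -5 - 4 = -9$)
$T F{\left(1,B{\left(6,V \right)} \right)} - 3 = \left(-9\right) 1 - 3 = -9 - 3 = -12$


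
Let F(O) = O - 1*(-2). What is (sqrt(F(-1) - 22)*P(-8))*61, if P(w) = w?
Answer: -488*I*sqrt(21) ≈ -2236.3*I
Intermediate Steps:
F(O) = 2 + O (F(O) = O + 2 = 2 + O)
(sqrt(F(-1) - 22)*P(-8))*61 = (sqrt((2 - 1) - 22)*(-8))*61 = (sqrt(1 - 22)*(-8))*61 = (sqrt(-21)*(-8))*61 = ((I*sqrt(21))*(-8))*61 = -8*I*sqrt(21)*61 = -488*I*sqrt(21)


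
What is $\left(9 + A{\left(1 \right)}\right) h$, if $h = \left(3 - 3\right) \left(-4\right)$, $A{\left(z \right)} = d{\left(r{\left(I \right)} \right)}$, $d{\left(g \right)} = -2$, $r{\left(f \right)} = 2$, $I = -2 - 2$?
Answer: $0$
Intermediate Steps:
$I = -4$ ($I = -2 - 2 = -4$)
$A{\left(z \right)} = -2$
$h = 0$ ($h = 0 \left(-4\right) = 0$)
$\left(9 + A{\left(1 \right)}\right) h = \left(9 - 2\right) 0 = 7 \cdot 0 = 0$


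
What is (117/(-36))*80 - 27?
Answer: -287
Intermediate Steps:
(117/(-36))*80 - 27 = (117*(-1/36))*80 - 27 = -13/4*80 - 27 = -260 - 27 = -287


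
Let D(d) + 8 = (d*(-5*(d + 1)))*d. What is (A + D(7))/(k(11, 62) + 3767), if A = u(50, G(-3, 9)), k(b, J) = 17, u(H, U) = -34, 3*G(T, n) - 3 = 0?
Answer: -91/172 ≈ -0.52907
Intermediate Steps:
G(T, n) = 1 (G(T, n) = 1 + (⅓)*0 = 1 + 0 = 1)
A = -34
D(d) = -8 + d²*(-5 - 5*d) (D(d) = -8 + (d*(-5*(d + 1)))*d = -8 + (d*(-5*(1 + d)))*d = -8 + (d*(-5 - 5*d))*d = -8 + d²*(-5 - 5*d))
(A + D(7))/(k(11, 62) + 3767) = (-34 + (-8 - 5*7² - 5*7³))/(17 + 3767) = (-34 + (-8 - 5*49 - 5*343))/3784 = (-34 + (-8 - 245 - 1715))*(1/3784) = (-34 - 1968)*(1/3784) = -2002*1/3784 = -91/172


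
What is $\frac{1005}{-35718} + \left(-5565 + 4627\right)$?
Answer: $- \frac{11168163}{11906} \approx -938.03$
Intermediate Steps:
$\frac{1005}{-35718} + \left(-5565 + 4627\right) = 1005 \left(- \frac{1}{35718}\right) - 938 = - \frac{335}{11906} - 938 = - \frac{11168163}{11906}$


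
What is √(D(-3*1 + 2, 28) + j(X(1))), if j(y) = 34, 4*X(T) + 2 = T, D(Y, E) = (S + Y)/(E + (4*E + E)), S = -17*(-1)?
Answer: 2*√3759/21 ≈ 5.8391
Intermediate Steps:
S = 17
D(Y, E) = (17 + Y)/(6*E) (D(Y, E) = (17 + Y)/(E + (4*E + E)) = (17 + Y)/(E + 5*E) = (17 + Y)/((6*E)) = (17 + Y)*(1/(6*E)) = (17 + Y)/(6*E))
X(T) = -½ + T/4
√(D(-3*1 + 2, 28) + j(X(1))) = √((⅙)*(17 + (-3*1 + 2))/28 + 34) = √((⅙)*(1/28)*(17 + (-3 + 2)) + 34) = √((⅙)*(1/28)*(17 - 1) + 34) = √((⅙)*(1/28)*16 + 34) = √(2/21 + 34) = √(716/21) = 2*√3759/21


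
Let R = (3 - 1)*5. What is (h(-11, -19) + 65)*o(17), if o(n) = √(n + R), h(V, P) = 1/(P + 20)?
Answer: 198*√3 ≈ 342.95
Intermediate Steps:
h(V, P) = 1/(20 + P)
R = 10 (R = 2*5 = 10)
o(n) = √(10 + n) (o(n) = √(n + 10) = √(10 + n))
(h(-11, -19) + 65)*o(17) = (1/(20 - 19) + 65)*√(10 + 17) = (1/1 + 65)*√27 = (1 + 65)*(3*√3) = 66*(3*√3) = 198*√3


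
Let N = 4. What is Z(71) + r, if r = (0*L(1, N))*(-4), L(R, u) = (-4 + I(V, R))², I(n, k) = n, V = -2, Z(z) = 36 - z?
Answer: -35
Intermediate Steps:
L(R, u) = 36 (L(R, u) = (-4 - 2)² = (-6)² = 36)
r = 0 (r = (0*36)*(-4) = 0*(-4) = 0)
Z(71) + r = (36 - 1*71) + 0 = (36 - 71) + 0 = -35 + 0 = -35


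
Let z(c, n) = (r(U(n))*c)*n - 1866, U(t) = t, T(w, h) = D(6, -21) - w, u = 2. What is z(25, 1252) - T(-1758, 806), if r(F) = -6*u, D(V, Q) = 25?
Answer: -379249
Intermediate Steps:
T(w, h) = 25 - w
r(F) = -12 (r(F) = -6*2 = -12)
z(c, n) = -1866 - 12*c*n (z(c, n) = (-12*c)*n - 1866 = -12*c*n - 1866 = -1866 - 12*c*n)
z(25, 1252) - T(-1758, 806) = (-1866 - 12*25*1252) - (25 - 1*(-1758)) = (-1866 - 375600) - (25 + 1758) = -377466 - 1*1783 = -377466 - 1783 = -379249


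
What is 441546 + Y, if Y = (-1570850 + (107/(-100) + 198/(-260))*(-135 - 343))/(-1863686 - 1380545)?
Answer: 931111214215341/2108750150 ≈ 4.4155e+5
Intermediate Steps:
Y = 1020483441/2108750150 (Y = (-1570850 + (107*(-1/100) + 198*(-1/260))*(-478))/(-3244231) = (-1570850 + (-107/100 - 99/130)*(-478))*(-1/3244231) = (-1570850 - 2381/1300*(-478))*(-1/3244231) = (-1570850 + 569059/650)*(-1/3244231) = -1020483441/650*(-1/3244231) = 1020483441/2108750150 ≈ 0.48393)
441546 + Y = 441546 + 1020483441/2108750150 = 931111214215341/2108750150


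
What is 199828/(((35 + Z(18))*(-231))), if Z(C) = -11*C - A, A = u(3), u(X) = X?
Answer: 99914/19173 ≈ 5.2112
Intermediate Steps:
A = 3
Z(C) = -3 - 11*C (Z(C) = -11*C - 1*3 = -11*C - 3 = -3 - 11*C)
199828/(((35 + Z(18))*(-231))) = 199828/(((35 + (-3 - 11*18))*(-231))) = 199828/(((35 + (-3 - 198))*(-231))) = 199828/(((35 - 201)*(-231))) = 199828/((-166*(-231))) = 199828/38346 = 199828*(1/38346) = 99914/19173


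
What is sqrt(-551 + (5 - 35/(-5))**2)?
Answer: I*sqrt(407) ≈ 20.174*I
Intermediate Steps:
sqrt(-551 + (5 - 35/(-5))**2) = sqrt(-551 + (5 - 35*(-1/5))**2) = sqrt(-551 + (5 + 7)**2) = sqrt(-551 + 12**2) = sqrt(-551 + 144) = sqrt(-407) = I*sqrt(407)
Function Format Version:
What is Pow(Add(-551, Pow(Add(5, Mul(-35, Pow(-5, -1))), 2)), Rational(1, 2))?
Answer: Mul(I, Pow(407, Rational(1, 2))) ≈ Mul(20.174, I)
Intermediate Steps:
Pow(Add(-551, Pow(Add(5, Mul(-35, Pow(-5, -1))), 2)), Rational(1, 2)) = Pow(Add(-551, Pow(Add(5, Mul(-35, Rational(-1, 5))), 2)), Rational(1, 2)) = Pow(Add(-551, Pow(Add(5, 7), 2)), Rational(1, 2)) = Pow(Add(-551, Pow(12, 2)), Rational(1, 2)) = Pow(Add(-551, 144), Rational(1, 2)) = Pow(-407, Rational(1, 2)) = Mul(I, Pow(407, Rational(1, 2)))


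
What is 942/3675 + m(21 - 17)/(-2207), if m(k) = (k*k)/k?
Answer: 688098/2703575 ≈ 0.25451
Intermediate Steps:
m(k) = k (m(k) = k**2/k = k)
942/3675 + m(21 - 17)/(-2207) = 942/3675 + (21 - 17)/(-2207) = 942*(1/3675) + 4*(-1/2207) = 314/1225 - 4/2207 = 688098/2703575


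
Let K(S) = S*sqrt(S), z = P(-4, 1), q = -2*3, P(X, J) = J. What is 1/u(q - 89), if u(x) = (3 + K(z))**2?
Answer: 1/16 ≈ 0.062500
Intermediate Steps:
q = -6
z = 1
K(S) = S**(3/2)
u(x) = 16 (u(x) = (3 + 1**(3/2))**2 = (3 + 1)**2 = 4**2 = 16)
1/u(q - 89) = 1/16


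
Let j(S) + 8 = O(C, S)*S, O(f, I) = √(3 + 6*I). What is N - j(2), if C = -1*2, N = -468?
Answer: -460 - 2*√15 ≈ -467.75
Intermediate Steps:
C = -2
j(S) = -8 + S*√(3 + 6*S) (j(S) = -8 + √(3 + 6*S)*S = -8 + S*√(3 + 6*S))
N - j(2) = -468 - (-8 + 2*√(3 + 6*2)) = -468 - (-8 + 2*√(3 + 12)) = -468 - (-8 + 2*√15) = -468 + (8 - 2*√15) = -460 - 2*√15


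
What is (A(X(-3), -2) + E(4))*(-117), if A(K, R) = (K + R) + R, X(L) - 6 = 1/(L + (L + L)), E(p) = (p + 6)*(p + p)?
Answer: -9581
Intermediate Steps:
E(p) = 2*p*(6 + p) (E(p) = (6 + p)*(2*p) = 2*p*(6 + p))
X(L) = 6 + 1/(3*L) (X(L) = 6 + 1/(L + (L + L)) = 6 + 1/(L + 2*L) = 6 + 1/(3*L))
A(K, R) = K + 2*R
(A(X(-3), -2) + E(4))*(-117) = (((6 + (⅓)/(-3)) + 2*(-2)) + 2*4*(6 + 4))*(-117) = (((6 + (⅓)*(-⅓)) - 4) + 2*4*10)*(-117) = (((6 - ⅑) - 4) + 80)*(-117) = ((53/9 - 4) + 80)*(-117) = (17/9 + 80)*(-117) = (737/9)*(-117) = -9581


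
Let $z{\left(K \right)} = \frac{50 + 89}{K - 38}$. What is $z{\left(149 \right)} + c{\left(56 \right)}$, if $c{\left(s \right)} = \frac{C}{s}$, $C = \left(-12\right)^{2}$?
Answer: $\frac{2971}{777} \approx 3.8237$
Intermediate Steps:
$C = 144$
$z{\left(K \right)} = \frac{139}{-38 + K}$
$c{\left(s \right)} = \frac{144}{s}$
$z{\left(149 \right)} + c{\left(56 \right)} = \frac{139}{-38 + 149} + \frac{144}{56} = \frac{139}{111} + 144 \cdot \frac{1}{56} = 139 \cdot \frac{1}{111} + \frac{18}{7} = \frac{139}{111} + \frac{18}{7} = \frac{2971}{777}$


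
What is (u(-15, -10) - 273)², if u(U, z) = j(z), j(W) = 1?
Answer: 73984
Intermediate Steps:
u(U, z) = 1
(u(-15, -10) - 273)² = (1 - 273)² = (-272)² = 73984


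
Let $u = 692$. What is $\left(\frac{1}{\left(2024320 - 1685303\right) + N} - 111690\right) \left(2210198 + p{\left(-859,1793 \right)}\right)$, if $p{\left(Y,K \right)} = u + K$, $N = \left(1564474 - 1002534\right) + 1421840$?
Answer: $- \frac{574043424480450507}{2322797} \approx -2.4713 \cdot 10^{11}$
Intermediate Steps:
$N = 1983780$ ($N = 561940 + 1421840 = 1983780$)
$p{\left(Y,K \right)} = 692 + K$
$\left(\frac{1}{\left(2024320 - 1685303\right) + N} - 111690\right) \left(2210198 + p{\left(-859,1793 \right)}\right) = \left(\frac{1}{\left(2024320 - 1685303\right) + 1983780} - 111690\right) \left(2210198 + \left(692 + 1793\right)\right) = \left(\frac{1}{339017 + 1983780} - 111690\right) \left(2210198 + 2485\right) = \left(\frac{1}{2322797} - 111690\right) 2212683 = \left(- \frac{259433196929}{2322797}\right) 2212683 = - \frac{574043424480450507}{2322797}$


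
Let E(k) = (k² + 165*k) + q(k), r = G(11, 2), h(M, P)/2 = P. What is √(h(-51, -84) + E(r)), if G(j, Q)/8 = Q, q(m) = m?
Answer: 14*√14 ≈ 52.383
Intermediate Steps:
h(M, P) = 2*P
G(j, Q) = 8*Q
r = 16 (r = 8*2 = 16)
E(k) = k² + 166*k (E(k) = (k² + 165*k) + k = k² + 166*k)
√(h(-51, -84) + E(r)) = √(2*(-84) + 16*(166 + 16)) = √(-168 + 16*182) = √(-168 + 2912) = √2744 = 14*√14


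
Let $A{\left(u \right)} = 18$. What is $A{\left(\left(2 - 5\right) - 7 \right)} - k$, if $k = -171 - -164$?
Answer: $25$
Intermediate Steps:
$k = -7$ ($k = -171 + 164 = -7$)
$A{\left(\left(2 - 5\right) - 7 \right)} - k = 18 - -7 = 18 + 7 = 25$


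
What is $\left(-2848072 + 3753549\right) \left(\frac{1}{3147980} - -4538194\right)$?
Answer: $\frac{12935774763712758717}{3147980} \approx 4.1092 \cdot 10^{12}$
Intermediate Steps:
$\left(-2848072 + 3753549\right) \left(\frac{1}{3147980} - -4538194\right) = 905477 \left(\frac{1}{3147980} + 4538194\right) = 905477 \cdot \frac{14286143948121}{3147980} = \frac{12935774763712758717}{3147980}$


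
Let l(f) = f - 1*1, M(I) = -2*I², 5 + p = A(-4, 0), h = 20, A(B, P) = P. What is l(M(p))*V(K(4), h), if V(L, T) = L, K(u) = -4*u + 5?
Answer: 561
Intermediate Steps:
K(u) = 5 - 4*u
p = -5 (p = -5 + 0 = -5)
l(f) = -1 + f (l(f) = f - 1 = -1 + f)
l(M(p))*V(K(4), h) = (-1 - 2*(-5)²)*(5 - 4*4) = (-1 - 2*25)*(5 - 16) = (-1 - 50)*(-11) = -51*(-11) = 561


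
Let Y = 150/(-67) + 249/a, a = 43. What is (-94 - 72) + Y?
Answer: -468013/2881 ≈ -162.45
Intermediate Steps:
Y = 10233/2881 (Y = 150/(-67) + 249/43 = 150*(-1/67) + 249*(1/43) = -150/67 + 249/43 = 10233/2881 ≈ 3.5519)
(-94 - 72) + Y = (-94 - 72) + 10233/2881 = -166 + 10233/2881 = -468013/2881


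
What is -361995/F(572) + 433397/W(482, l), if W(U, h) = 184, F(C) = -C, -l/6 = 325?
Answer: 78627541/26312 ≈ 2988.3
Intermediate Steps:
l = -1950 (l = -6*325 = -1950)
-361995/F(572) + 433397/W(482, l) = -361995/((-1*572)) + 433397/184 = -361995/(-572) + 433397*(1/184) = -361995*(-1/572) + 433397/184 = 361995/572 + 433397/184 = 78627541/26312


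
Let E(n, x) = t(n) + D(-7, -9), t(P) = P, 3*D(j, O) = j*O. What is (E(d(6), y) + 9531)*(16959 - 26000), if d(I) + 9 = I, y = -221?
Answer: -86332509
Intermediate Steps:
D(j, O) = O*j/3 (D(j, O) = (j*O)/3 = (O*j)/3 = O*j/3)
d(I) = -9 + I
E(n, x) = 21 + n (E(n, x) = n + (⅓)*(-9)*(-7) = n + 21 = 21 + n)
(E(d(6), y) + 9531)*(16959 - 26000) = ((21 + (-9 + 6)) + 9531)*(16959 - 26000) = ((21 - 3) + 9531)*(-9041) = (18 + 9531)*(-9041) = 9549*(-9041) = -86332509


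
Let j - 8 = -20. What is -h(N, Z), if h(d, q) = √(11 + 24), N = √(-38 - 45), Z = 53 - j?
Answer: -√35 ≈ -5.9161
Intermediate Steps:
j = -12 (j = 8 - 20 = -12)
Z = 65 (Z = 53 - 1*(-12) = 53 + 12 = 65)
N = I*√83 (N = √(-83) = I*√83 ≈ 9.1104*I)
h(d, q) = √35
-h(N, Z) = -√35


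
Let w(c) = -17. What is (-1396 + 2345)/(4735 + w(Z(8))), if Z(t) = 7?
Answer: 949/4718 ≈ 0.20114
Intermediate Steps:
(-1396 + 2345)/(4735 + w(Z(8))) = (-1396 + 2345)/(4735 - 17) = 949/4718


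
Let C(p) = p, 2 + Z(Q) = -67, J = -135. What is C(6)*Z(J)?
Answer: -414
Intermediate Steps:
Z(Q) = -69 (Z(Q) = -2 - 67 = -69)
C(6)*Z(J) = 6*(-69) = -414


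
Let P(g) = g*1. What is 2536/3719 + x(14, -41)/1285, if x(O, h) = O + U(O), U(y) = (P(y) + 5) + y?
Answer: 3433553/4778915 ≈ 0.71848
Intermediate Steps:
P(g) = g
U(y) = 5 + 2*y (U(y) = (y + 5) + y = (5 + y) + y = 5 + 2*y)
x(O, h) = 5 + 3*O (x(O, h) = O + (5 + 2*O) = 5 + 3*O)
2536/3719 + x(14, -41)/1285 = 2536/3719 + (5 + 3*14)/1285 = 2536*(1/3719) + (5 + 42)*(1/1285) = 2536/3719 + 47*(1/1285) = 2536/3719 + 47/1285 = 3433553/4778915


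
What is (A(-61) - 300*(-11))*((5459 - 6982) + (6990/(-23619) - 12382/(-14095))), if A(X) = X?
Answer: -547204980566691/110969935 ≈ -4.9311e+6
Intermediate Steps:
(A(-61) - 300*(-11))*((5459 - 6982) + (6990/(-23619) - 12382/(-14095))) = (-61 - 300*(-11))*((5459 - 6982) + (6990/(-23619) - 12382/(-14095))) = (-61 + 3300)*(-1523 + (6990*(-1/23619) - 12382*(-1/14095))) = 3239*(-1523 + (-2330/7873 + 12382/14095)) = 3239*(-1523 + 64642136/110969935) = 3239*(-168942568869/110969935) = -547204980566691/110969935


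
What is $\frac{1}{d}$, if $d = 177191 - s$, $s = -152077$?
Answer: $\frac{1}{329268} \approx 3.037 \cdot 10^{-6}$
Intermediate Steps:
$d = 329268$ ($d = 177191 - -152077 = 177191 + 152077 = 329268$)
$\frac{1}{d} = \frac{1}{329268}$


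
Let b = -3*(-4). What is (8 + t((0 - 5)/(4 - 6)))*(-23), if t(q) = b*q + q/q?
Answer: -897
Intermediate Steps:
b = 12
t(q) = 1 + 12*q (t(q) = 12*q + q/q = 12*q + 1 = 1 + 12*q)
(8 + t((0 - 5)/(4 - 6)))*(-23) = (8 + (1 + 12*((0 - 5)/(4 - 6))))*(-23) = (8 + (1 + 12*(-5/(-2))))*(-23) = (8 + (1 + 12*(-5*(-½))))*(-23) = (8 + (1 + 12*(5/2)))*(-23) = (8 + (1 + 30))*(-23) = (8 + 31)*(-23) = 39*(-23) = -897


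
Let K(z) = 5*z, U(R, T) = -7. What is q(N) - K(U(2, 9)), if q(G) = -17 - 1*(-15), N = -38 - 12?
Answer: 33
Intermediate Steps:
N = -50
q(G) = -2 (q(G) = -17 + 15 = -2)
q(N) - K(U(2, 9)) = -2 - 5*(-7) = -2 - 1*(-35) = -2 + 35 = 33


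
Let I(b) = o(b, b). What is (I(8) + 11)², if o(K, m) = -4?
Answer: 49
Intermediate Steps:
I(b) = -4
(I(8) + 11)² = (-4 + 11)² = 7² = 49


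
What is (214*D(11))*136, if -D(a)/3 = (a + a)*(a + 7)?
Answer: -34575552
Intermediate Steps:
D(a) = -6*a*(7 + a) (D(a) = -3*(a + a)*(a + 7) = -3*2*a*(7 + a) = -6*a*(7 + a))
(214*D(11))*136 = (214*(-6*11*(7 + 11)))*136 = (214*(-6*11*18))*136 = (214*(-1188))*136 = -254232*136 = -34575552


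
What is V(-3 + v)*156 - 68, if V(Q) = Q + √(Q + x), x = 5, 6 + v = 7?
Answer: -380 + 156*√3 ≈ -109.80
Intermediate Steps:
v = 1 (v = -6 + 7 = 1)
V(Q) = Q + √(5 + Q) (V(Q) = Q + √(Q + 5) = Q + √(5 + Q))
V(-3 + v)*156 - 68 = ((-3 + 1) + √(5 + (-3 + 1)))*156 - 68 = (-2 + √(5 - 2))*156 - 68 = (-2 + √3)*156 - 68 = (-312 + 156*√3) - 68 = -380 + 156*√3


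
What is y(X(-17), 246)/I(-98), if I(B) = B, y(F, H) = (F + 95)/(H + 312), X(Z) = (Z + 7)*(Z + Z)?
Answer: -145/18228 ≈ -0.0079548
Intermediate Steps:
X(Z) = 2*Z*(7 + Z) (X(Z) = (7 + Z)*(2*Z) = 2*Z*(7 + Z))
y(F, H) = (95 + F)/(312 + H)
y(X(-17), 246)/I(-98) = ((95 + 2*(-17)*(7 - 17))/(312 + 246))/(-98) = ((95 + 2*(-17)*(-10))/558)*(-1/98) = ((95 + 340)/558)*(-1/98) = ((1/558)*435)*(-1/98) = (145/186)*(-1/98) = -145/18228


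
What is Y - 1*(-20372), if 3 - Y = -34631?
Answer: 55006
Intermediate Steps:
Y = 34634 (Y = 3 - 1*(-34631) = 3 + 34631 = 34634)
Y - 1*(-20372) = 34634 - 1*(-20372) = 34634 + 20372 = 55006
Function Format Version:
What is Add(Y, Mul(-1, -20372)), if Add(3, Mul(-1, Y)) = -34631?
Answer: 55006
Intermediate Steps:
Y = 34634 (Y = Add(3, Mul(-1, -34631)) = Add(3, 34631) = 34634)
Add(Y, Mul(-1, -20372)) = Add(34634, Mul(-1, -20372)) = Add(34634, 20372) = 55006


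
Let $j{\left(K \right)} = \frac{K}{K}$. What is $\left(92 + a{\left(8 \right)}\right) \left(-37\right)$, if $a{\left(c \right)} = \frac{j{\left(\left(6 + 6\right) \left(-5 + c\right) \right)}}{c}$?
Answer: $- \frac{27269}{8} \approx -3408.6$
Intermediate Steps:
$j{\left(K \right)} = 1$
$a{\left(c \right)} = \frac{1}{c}$ ($a{\left(c \right)} = 1 \frac{1}{c} = \frac{1}{c}$)
$\left(92 + a{\left(8 \right)}\right) \left(-37\right) = \left(92 + \frac{1}{8}\right) \left(-37\right) = \frac{737}{8} \left(-37\right) = - \frac{27269}{8}$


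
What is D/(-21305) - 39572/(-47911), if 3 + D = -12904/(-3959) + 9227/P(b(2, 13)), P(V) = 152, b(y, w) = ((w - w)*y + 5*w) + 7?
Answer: 505581790801213/614250988135640 ≈ 0.82309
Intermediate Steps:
b(y, w) = 7 + 5*w (b(y, w) = (0*y + 5*w) + 7 = (0 + 5*w) + 7 = 5*w + 7 = 7 + 5*w)
D = 36685797/601768 (D = -3 + (-12904/(-3959) + 9227/152) = -3 + (-12904*(-1/3959) + 9227*(1/152)) = -3 + (12904/3959 + 9227/152) = -3 + 38491101/601768 = 36685797/601768 ≈ 60.963)
D/(-21305) - 39572/(-47911) = (36685797/601768)/(-21305) - 39572/(-47911) = (36685797/601768)*(-1/21305) - 39572*(-1/47911) = -36685797/12820667240 + 39572/47911 = 505581790801213/614250988135640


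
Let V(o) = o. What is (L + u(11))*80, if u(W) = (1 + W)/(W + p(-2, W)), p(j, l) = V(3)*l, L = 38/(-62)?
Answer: -9280/341 ≈ -27.214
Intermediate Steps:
L = -19/31 (L = 38*(-1/62) = -19/31 ≈ -0.61290)
p(j, l) = 3*l
u(W) = (1 + W)/(4*W) (u(W) = (1 + W)/(W + 3*W) = (1 + W)/((4*W)) = (1 + W)*(1/(4*W)) = (1 + W)/(4*W))
(L + u(11))*80 = (-19/31 + (1/4)*(1 + 11)/11)*80 = (-19/31 + (1/4)*(1/11)*12)*80 = (-19/31 + 3/11)*80 = -116/341*80 = -9280/341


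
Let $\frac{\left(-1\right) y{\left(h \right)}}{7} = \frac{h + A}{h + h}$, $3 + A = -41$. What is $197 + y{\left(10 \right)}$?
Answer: $\frac{2089}{10} \approx 208.9$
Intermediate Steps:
$A = -44$ ($A = -3 - 41 = -44$)
$y{\left(h \right)} = - \frac{7 \left(-44 + h\right)}{2 h}$ ($y{\left(h \right)} = - 7 \frac{h - 44}{h + h} = - 7 \frac{-44 + h}{2 h} = - \frac{7 \left(-44 + h\right)}{2 h}$)
$197 + y{\left(10 \right)} = 197 - \left(\frac{7}{2} - \frac{154}{10}\right) = 197 + \left(- \frac{7}{2} + 154 \cdot \frac{1}{10}\right) = 197 + \left(- \frac{7}{2} + \frac{77}{5}\right) = 197 + \frac{119}{10} = \frac{2089}{10}$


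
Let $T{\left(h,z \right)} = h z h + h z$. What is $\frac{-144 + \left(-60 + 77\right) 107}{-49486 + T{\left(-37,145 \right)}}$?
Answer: $\frac{1675}{143654} \approx 0.01166$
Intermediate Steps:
$T{\left(h,z \right)} = h z + z h^{2}$ ($T{\left(h,z \right)} = z h^{2} + h z = h z + z h^{2}$)
$\frac{-144 + \left(-60 + 77\right) 107}{-49486 + T{\left(-37,145 \right)}} = \frac{-144 + \left(-60 + 77\right) 107}{-49486 - 5365 \left(1 - 37\right)} = \frac{-144 + 17 \cdot 107}{-49486 - 5365 \left(-36\right)} = \frac{-144 + 1819}{-49486 + 193140} = \frac{1675}{143654}$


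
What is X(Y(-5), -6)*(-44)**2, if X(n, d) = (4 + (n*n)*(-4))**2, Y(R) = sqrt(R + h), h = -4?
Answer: 3097600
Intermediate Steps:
Y(R) = sqrt(-4 + R) (Y(R) = sqrt(R - 4) = sqrt(-4 + R))
X(n, d) = (4 - 4*n**2)**2 (X(n, d) = (4 + n**2*(-4))**2 = (4 - 4*n**2)**2)
X(Y(-5), -6)*(-44)**2 = (16*(-1 + (sqrt(-4 - 5))**2)**2)*(-44)**2 = (16*(-1 + (sqrt(-9))**2)**2)*1936 = (16*(-1 + (3*I)**2)**2)*1936 = (16*(-1 - 9)**2)*1936 = (16*(-10)**2)*1936 = (16*100)*1936 = 1600*1936 = 3097600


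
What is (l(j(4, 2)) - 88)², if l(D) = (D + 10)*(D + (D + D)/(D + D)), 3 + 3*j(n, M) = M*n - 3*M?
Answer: 538756/81 ≈ 6651.3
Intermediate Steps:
j(n, M) = -1 - M + M*n/3 (j(n, M) = -1 + (M*n - 3*M)/3 = -1 + (-3*M + M*n)/3 = -1 + (-M + M*n/3) = -1 - M + M*n/3)
l(D) = (1 + D)*(10 + D) (l(D) = (10 + D)*(D + (2*D)/((2*D))) = (10 + D)*(D + (2*D)*(1/(2*D))) = (10 + D)*(D + 1) = (10 + D)*(1 + D) = (1 + D)*(10 + D))
(l(j(4, 2)) - 88)² = ((10 + (-1 - 1*2 + (⅓)*2*4)² + 11*(-1 - 1*2 + (⅓)*2*4)) - 88)² = ((10 + (-1 - 2 + 8/3)² + 11*(-1 - 2 + 8/3)) - 88)² = ((10 + (-⅓)² + 11*(-⅓)) - 88)² = ((10 + ⅑ - 11/3) - 88)² = (58/9 - 88)² = (-734/9)² = 538756/81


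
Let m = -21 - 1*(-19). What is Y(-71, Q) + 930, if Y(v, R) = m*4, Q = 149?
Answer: 922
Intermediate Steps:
m = -2 (m = -21 + 19 = -2)
Y(v, R) = -8 (Y(v, R) = -2*4 = -8)
Y(-71, Q) + 930 = -8 + 930 = 922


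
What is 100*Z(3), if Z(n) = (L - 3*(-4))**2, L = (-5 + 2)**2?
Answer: 44100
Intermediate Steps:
L = 9 (L = (-3)**2 = 9)
Z(n) = 441 (Z(n) = (9 - 3*(-4))**2 = (9 + 12)**2 = 21**2 = 441)
100*Z(3) = 100*441 = 44100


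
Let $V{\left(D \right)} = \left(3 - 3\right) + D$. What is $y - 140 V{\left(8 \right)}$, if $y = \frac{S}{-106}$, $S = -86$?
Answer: $- \frac{59317}{53} \approx -1119.2$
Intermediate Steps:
$y = \frac{43}{53}$ ($y = - \frac{86}{-106} = \left(-86\right) \left(- \frac{1}{106}\right) = \frac{43}{53} \approx 0.81132$)
$V{\left(D \right)} = D$ ($V{\left(D \right)} = 0 + D = D$)
$y - 140 V{\left(8 \right)} = \frac{43}{53} - 1120 = - \frac{59317}{53}$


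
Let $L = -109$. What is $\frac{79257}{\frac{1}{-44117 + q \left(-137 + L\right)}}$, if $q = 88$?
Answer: $-5212336605$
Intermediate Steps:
$\frac{79257}{\frac{1}{-44117 + q \left(-137 + L\right)}} = \frac{79257}{\frac{1}{-44117 + 88 \left(-137 - 109\right)}} = \frac{79257}{\frac{1}{-44117 + 88 \left(-246\right)}} = \frac{79257}{\frac{1}{-44117 - 21648}} = \frac{79257}{\frac{1}{-65765}} = \frac{79257}{- \frac{1}{65765}} = 79257 \left(-65765\right) = -5212336605$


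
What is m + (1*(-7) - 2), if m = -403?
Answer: -412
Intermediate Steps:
m + (1*(-7) - 2) = -403 + (1*(-7) - 2) = -403 + (-7 - 2) = -403 - 9 = -412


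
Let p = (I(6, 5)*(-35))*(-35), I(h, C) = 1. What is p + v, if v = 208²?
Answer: 44489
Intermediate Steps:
p = 1225 (p = (1*(-35))*(-35) = -35*(-35) = 1225)
v = 43264
p + v = 1225 + 43264 = 44489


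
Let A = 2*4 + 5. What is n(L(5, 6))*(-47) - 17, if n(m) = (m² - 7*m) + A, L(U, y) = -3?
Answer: -2038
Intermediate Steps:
A = 13 (A = 8 + 5 = 13)
n(m) = 13 + m² - 7*m (n(m) = (m² - 7*m) + 13 = 13 + m² - 7*m)
n(L(5, 6))*(-47) - 17 = (13 + (-3)² - 7*(-3))*(-47) - 17 = (13 + 9 + 21)*(-47) - 17 = 43*(-47) - 17 = -2021 - 17 = -2038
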